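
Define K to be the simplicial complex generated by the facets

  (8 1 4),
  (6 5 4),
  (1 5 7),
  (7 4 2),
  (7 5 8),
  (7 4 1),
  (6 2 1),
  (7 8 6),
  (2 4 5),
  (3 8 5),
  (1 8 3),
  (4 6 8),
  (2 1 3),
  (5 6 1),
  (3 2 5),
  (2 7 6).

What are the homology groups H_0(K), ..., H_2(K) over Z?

Take the total order 1 < 2 < 3 < 4 < 5 < 6 < 7 < 8 on the vertex set. Then K (dimension 2) consists of the simplices:

  0-simplices (8): [1], [2], [3], [4], [5], [6], [7], [8]
  1-simplices (24): (24 of them)
  2-simplices (16): [1,2,3], [1,2,6], [1,3,8], [1,4,7], [1,4,8], [1,5,6], [1,5,7], [2,3,5], [2,4,5], [2,4,7], [2,6,7], [3,5,8], [4,5,6], [4,6,8], [5,7,8], [6,7,8]

Hence C_0 ≅ Z^8, C_1 ≅ Z^24, C_2 ≅ Z^16.

The boundary map ∂_1: C_1 → C_0 sends each edge [p,q] (with p < q) to q − p.
The resulting 8×24 matrix has rank 7, and its Smith normal form has invariant factors (1,1,1,1,1,1,1).

∂_2: C_2 → C_1 acts by ∂[p,q,r] = [q,r] − [p,r] + [p,q]. For instance
  ∂[1,4,7] = [4,7] − [1,7] + [1,4],
  ∂[2,4,7] = [4,7] − [2,7] + [2,4].
As a 24×16 matrix over Z this has rank 15, with invariant factors (1,1,1,1,1,1,1,1,1,1,1,1,1,1,1).

Reading off H_k = ker ∂_k / im ∂_{k+1}:

  H_0: rank C_0 − rank ∂_1 = 8 − 7 = 1, and the invariant factors of ∂_1 are all 1, so H_0 ≅ Z.
  H_1: rank ker ∂_1 − rank ∂_2 = (24 − 7) − 15 = 2, and the invariant factors of ∂_2 are all 1, so H_1 ≅ Z^2.
  H_2: rank ker ∂_2 − rank ∂_3 = (16 − 15) − 0 = 1, and there is no ∂_3, so H_2 ≅ Z.

H_0 = Z,  H_1 = Z^2,  H_2 = Z.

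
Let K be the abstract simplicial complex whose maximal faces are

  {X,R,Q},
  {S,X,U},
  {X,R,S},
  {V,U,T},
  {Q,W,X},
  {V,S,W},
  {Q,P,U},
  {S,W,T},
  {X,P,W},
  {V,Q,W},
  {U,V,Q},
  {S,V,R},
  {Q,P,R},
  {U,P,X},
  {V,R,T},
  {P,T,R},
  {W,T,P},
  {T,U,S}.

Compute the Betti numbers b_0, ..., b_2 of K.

We work with the vertex ordering P < Q < R < S < T < U < V < W < X. The simplices of K, each written with vertices in increasing order, are:

  0-simplices (9): P, Q, R, S, T, U, V, W, X
  1-simplices (27): PQ, PR, PT, PU, PW, PX, QR, QU, QV, QW, QX, RS, RT, RV, RX, ST, SU, SV, SW, SX, TU, TV, TW, UV, UX, VW, WX
  2-simplices (18): PQR, PQU, PRT, PTW, PUX, PWX, QRX, QUV, QVW, QWX, RSV, RSX, RTV, STU, STW, SUX, SVW, TUV

Hence C_0 ≅ Z^9, C_1 ≅ Z^27, C_2 ≅ Z^18.

∂_1: C_1 → C_0 sends each edge [p,q] (with p < q) to q − p. For instance
  ∂PX = X − P.
The resulting 9×27 matrix has rank 8, and its Smith normal form has invariant factors (1,1,1,1,1,1,1,1).

Boundary ∂_2: C_2 → C_1 maps a triangle to the signed sum of its edges. For instance
  ∂PRT = RT − PT + PR,
  ∂PQU = QU − PU + PQ.
The 27×18 boundary matrix has rank 18 and Smith normal form diag(1,1,1,1,1,1,1,1,1,1,1,1,1,1,1,1,1,2).

Computing H_k = (kernel of ∂_k) / (image of ∂_{k+1}):

  H_0: rank C_0 − rank ∂_1 = 9 − 8 = 1, and the invariant factors of ∂_1 are all 1, so H_0 = Z.
  H_1: rank ker ∂_1 − rank ∂_2 = (27 − 8) − 18 = 1, and ∂_2 has invariant factor 2 > 1, so H_1 = Z ⊕ Z/2.
  H_2: rank ker ∂_2 − rank ∂_3 = (18 − 18) − 0 = 0, and there is no ∂_3, so H_2 = 0.

As a check, the Euler characteristic is 9 − 27 + 18 = 0, which agrees with 1 − 1 + 0 = 0.

Hence the Betti numbers are b_0 = 1, b_1 = 1, b_2 = 0.

b_0 = 1, b_1 = 1, b_2 = 0.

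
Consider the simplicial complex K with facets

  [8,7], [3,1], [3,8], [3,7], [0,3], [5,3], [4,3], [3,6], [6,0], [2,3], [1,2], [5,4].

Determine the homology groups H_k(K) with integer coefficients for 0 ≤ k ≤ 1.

H_0 = Z,  H_1 = Z^4.

Order the vertices as 0 < 1 < 2 < 3 < 4 < 5 < 6 < 7 < 8. Listing each simplex with vertices in this order, K has dimension 1 with simplices:

  0-simplices (9): [0], [1], [2], [3], [4], [5], [6], [7], [8]
  1-simplices (12): [0,3], [0,6], [1,2], [1,3], [2,3], [3,4], [3,5], [3,6], [3,7], [3,8], [4,5], [7,8]

Hence C_0 ≅ Z^9, C_1 ≅ Z^12.

Boundary ∂_1: C_1 → C_0 maps an edge to its endpoints' difference, ∂[p,q] = q − p. For instance
  ∂[3,8] = [8] − [3].
As a 9×12 matrix over Z this has rank 8, with invariant factors (1,1,1,1,1,1,1,1).

Now H_k = ker ∂_k / im ∂_{k+1}, so:

  H_0: rank C_0 − rank ∂_1 = 9 − 8 = 1, and the invariant factors of ∂_1 are all 1, so H_0 = Z.
  H_1: rank ker ∂_1 − rank ∂_2 = (12 − 8) − 0 = 4, and there is no ∂_2, so H_1 = Z^4.

As a check, the Euler characteristic is 9 − 12 = -3, which agrees with 1 − 4 = -3.
(K is a triangulation of a wedge of 4 circles.)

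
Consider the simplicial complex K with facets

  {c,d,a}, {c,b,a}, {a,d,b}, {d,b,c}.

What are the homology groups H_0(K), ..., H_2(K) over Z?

We work with the vertex ordering a < b < c < d. The simplices of K, each written with vertices in increasing order, are:

  0-simplices (4): a, b, c, d
  1-simplices (6): ab, ac, ad, bc, bd, cd
  2-simplices (4): abc, abd, acd, bcd

so the chain groups are C_0 ≅ Z^4, C_1 ≅ Z^6, C_2 ≅ Z^4.

The boundary map ∂_1: C_1 → C_0 is given by ∂[p,q] = [q] − [p]. For instance
  ∂ad = d − a.
The resulting 4×6 matrix has rank 3, and its Smith normal form has invariant factors (1,1,1).

The boundary map ∂_2: C_2 → C_1 sends each 2-simplex [p,q,r] to [q,r] − [p,r] + [p,q]. For instance
  ∂bcd = cd − bd + bc,
  ∂abc = bc − ac + ab.
This gives a 6×4 integer matrix of rank 3; reducing to Smith normal form yields diagonal entries (1,1,1).

Reading off H_k = ker ∂_k / im ∂_{k+1}:

  H_0: rank C_0 − rank ∂_1 = 4 − 3 = 1, and the invariant factors of ∂_1 are all 1, so H_0 ≅ Z.
  H_1: rank ker ∂_1 − rank ∂_2 = (6 − 3) − 3 = 0, and the invariant factors of ∂_2 are all 1, so H_1 ≅ 0.
  H_2: rank ker ∂_2 − rank ∂_3 = (4 − 3) − 0 = 1, and there is no ∂_3, so H_2 ≅ Z.

H_0 ≅ Z,  H_1 = 0,  H_2 ≅ Z.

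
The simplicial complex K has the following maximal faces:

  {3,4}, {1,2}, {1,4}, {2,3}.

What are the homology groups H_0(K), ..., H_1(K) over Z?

H_0 ≅ Z,  H_1 ≅ Z.

We work with the vertex ordering 1 < 2 < 3 < 4. The simplices of K, each written with vertices in increasing order, are:

  0-simplices (4): [1], [2], [3], [4]
  1-simplices (4): [1,2], [1,4], [2,3], [3,4]

so the chain groups are C_0 ≅ Z^4, C_1 ≅ Z^4.

∂_1: C_1 → C_0 sends each edge [p,q] (with p < q) to q − p. For instance
  ∂[1,4] = [4] − [1].
The 4×4 boundary matrix has rank 3 and Smith normal form diag(1,1,1).

Now H_k = ker ∂_k / im ∂_{k+1}, so:

  H_0: rank C_0 − rank ∂_1 = 4 − 3 = 1, and the invariant factors of ∂_1 are all 1, so H_0 = Z.
  H_1: rank ker ∂_1 − rank ∂_2 = (4 − 3) − 0 = 1, and there is no ∂_2, so H_1 = Z.

As a check, the Euler characteristic is 4 − 4 = 0, which agrees with 1 − 1 = 0.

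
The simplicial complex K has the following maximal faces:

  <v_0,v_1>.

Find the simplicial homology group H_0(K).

Order the vertices as v_0 < v_1. Listing each simplex with vertices in this order, K has dimension 1 with simplices:

  0-simplices (2): [v_0], [v_1]
  1-simplices (1): [v_0,v_1]

so the chain groups are C_0 ≅ Z^2, C_1 ≅ Z^1.

Boundary ∂_1: C_1 → C_0 is given by ∂[p,q] = [q] − [p]. For instance
  ∂[v_0,v_1] = [v_1] − [v_0].
This gives a 2×1 integer matrix of rank 1; reducing to Smith normal form yields diagonal entries (1).

From H_k ≅ ker(∂_k) / im(∂_{k+1}) we obtain:

  H_0: rank C_0 − rank ∂_1 = 2 − 1 = 1, and the invariant factors of ∂_1 are all 1, so H_0 ≅ Z.

(K is a triangulation of the 1-simplex.)

H_0 ≅ Z.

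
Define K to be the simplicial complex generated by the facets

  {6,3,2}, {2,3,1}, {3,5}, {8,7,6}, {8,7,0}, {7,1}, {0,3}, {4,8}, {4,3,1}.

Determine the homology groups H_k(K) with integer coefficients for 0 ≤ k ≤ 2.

We work with the vertex ordering 0 < 1 < 2 < 3 < 4 < 5 < 6 < 7 < 8. The simplices of K, each written with vertices in increasing order, are:

  0-simplices (9): [0], [1], [2], [3], [4], [5], [6], [7], [8]
  1-simplices (16): [0,3], [0,7], [0,8], [1,2], [1,3], [1,4], [1,7], [2,3], [2,6], [3,4], [3,5], [3,6], [4,8], [6,7], [6,8], [7,8]
  2-simplices (5): [0,7,8], [1,2,3], [1,3,4], [2,3,6], [6,7,8]

Hence C_0 ≅ Z^9, C_1 ≅ Z^16, C_2 ≅ Z^5.

∂_1: C_1 → C_0 maps an edge to its endpoints' difference, ∂[p,q] = q − p. For instance
  ∂[3,5] = [5] − [3].
The resulting 9×16 matrix has rank 8, and its Smith normal form has invariant factors (1,1,1,1,1,1,1,1).

∂_2: C_2 → C_1 sends each 2-simplex [p,q,r] to [q,r] − [p,r] + [p,q]. For instance
  ∂[1,3,4] = [3,4] − [1,4] + [1,3],
  ∂[6,7,8] = [7,8] − [6,8] + [6,7].
The resulting 16×5 matrix has rank 5, and its Smith normal form has invariant factors (1,1,1,1,1).

From H_k ≅ ker(∂_k) / im(∂_{k+1}) we obtain:

  H_0: rank C_0 − rank ∂_1 = 9 − 8 = 1, and the invariant factors of ∂_1 are all 1, so H_0 = Z.
  H_1: rank ker ∂_1 − rank ∂_2 = (16 − 8) − 5 = 3, and the invariant factors of ∂_2 are all 1, so H_1 = Z^3.
  H_2: rank ker ∂_2 − rank ∂_3 = (5 − 5) − 0 = 0, and there is no ∂_3, so H_2 = 0.

As a check, the Euler characteristic is 9 − 16 + 5 = -2, which agrees with 1 − 3 + 0 = -2.

H_0 ≅ Z,  H_1 ≅ Z^3,  H_2 = 0.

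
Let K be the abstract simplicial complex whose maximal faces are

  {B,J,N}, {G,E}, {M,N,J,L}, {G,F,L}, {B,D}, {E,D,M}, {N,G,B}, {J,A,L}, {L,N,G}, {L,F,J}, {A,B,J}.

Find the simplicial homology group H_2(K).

We work with the vertex ordering A < B < D < E < F < G < J < L < M < N. The simplices of K, each written with vertices in increasing order, are:

  0-simplices (10): A, B, D, E, F, G, J, L, M, N
  1-simplices (22): AB, AJ, AL, BD, BG, BJ, BN, DE, DM, EG, EM, FG, FJ, FL, GL, GN, JL, JM, JN, LM, LN, MN
  2-simplices (12): ABJ, AJL, BGN, BJN, DEM, FGL, FJL, GLN, JLM, JLN, JMN, LMN
  3-simplices (1): JLMN

giving chain groups C_0 ≅ Z^10, C_1 ≅ Z^22, C_2 ≅ Z^12, C_3 ≅ Z^1.

Boundary ∂_1: C_1 → C_0 sends each edge [p,q] (with p < q) to q − p. For instance
  ∂AJ = J − A.
The resulting 10×22 matrix has rank 9, and its Smith normal form has invariant factors (1,1,1,1,1,1,1,1,1).

Boundary ∂_2: C_2 → C_1 sends each 2-simplex [p,q,r] to [q,r] − [p,r] + [p,q]. For instance
  ∂DEM = EM − DM + DE,
  ∂FJL = JL − FL + FJ.
The resulting 22×12 matrix has rank 11, and its Smith normal form has invariant factors (1,1,1,1,1,1,1,1,1,1,1).

Boundary ∂_3: C_3 → C_2 sends each 3-simplex σ to the alternating sum Σ_i (−1)^i (σ with its i-th vertex removed). For instance
  ∂JLMN = LMN − JMN + JLN − JLM.
The 12×1 boundary matrix has rank 1 and Smith normal form diag(1).

Computing H_k = (kernel of ∂_k) / (image of ∂_{k+1}):

  H_2: rank ker ∂_2 − rank ∂_3 = (12 − 11) − 1 = 0, and the invariant factors of ∂_3 are all 1, so H_2 ≅ 0.

H_2 = 0.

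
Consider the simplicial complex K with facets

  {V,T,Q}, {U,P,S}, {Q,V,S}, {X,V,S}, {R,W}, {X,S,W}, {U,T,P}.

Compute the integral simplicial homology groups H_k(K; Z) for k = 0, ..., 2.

H_0 = Z,  H_1 = Z,  H_2 = 0.

Take the total order P < Q < R < S < T < U < V < W < X on the vertex set. Then K (dimension 2) consists of the simplices:

  0-simplices (9): P, Q, R, S, T, U, V, W, X
  1-simplices (15): PS, PT, PU, QS, QT, QV, RW, SU, SV, SW, SX, TU, TV, VX, WX
  2-simplices (6): PSU, PTU, QSV, QTV, SVX, SWX

giving chain groups C_0 ≅ Z^9, C_1 ≅ Z^15, C_2 ≅ Z^6.

The boundary map ∂_1: C_1 → C_0 is given by ∂[p,q] = [q] − [p].
The 9×15 boundary matrix has rank 8 and Smith normal form diag(1,1,1,1,1,1,1,1).

∂_2: C_2 → C_1 acts by ∂[p,q,r] = [q,r] − [p,r] + [p,q]. For instance
  ∂SVX = VX − SX + SV,
  ∂PTU = TU − PU + PT.
As a 15×6 matrix over Z this has rank 6, with invariant factors (1,1,1,1,1,1).

Now H_k = ker ∂_k / im ∂_{k+1}, so:

  H_0: rank C_0 − rank ∂_1 = 9 − 8 = 1, and the invariant factors of ∂_1 are all 1, so H_0 = Z.
  H_1: rank ker ∂_1 − rank ∂_2 = (15 − 8) − 6 = 1, and the invariant factors of ∂_2 are all 1, so H_1 = Z.
  H_2: rank ker ∂_2 − rank ∂_3 = (6 − 6) − 0 = 0, and there is no ∂_3, so H_2 = 0.

As a check, the Euler characteristic is 9 − 15 + 6 = 0, which agrees with 1 − 1 + 0 = 0.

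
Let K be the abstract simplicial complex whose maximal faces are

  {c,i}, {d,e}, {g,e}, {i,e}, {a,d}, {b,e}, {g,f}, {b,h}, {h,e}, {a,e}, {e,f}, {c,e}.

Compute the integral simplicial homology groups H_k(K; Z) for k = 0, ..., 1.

K has 9 vertices, 12 edges.
rank ∂_0 = 0, rank ∂_1 = 8 ⇒ b_0 = 9 − 0 − 8 = 1; all invariant factors of ∂_1 are 1 so no torsion. So H_0 ≅ Z.
rank ∂_1 = 8, rank ∂_2 = 0 ⇒ b_1 = 12 − 8 − 0 = 4. So H_1 ≅ Z^4.

H_0 = Z,  H_1 = Z^4.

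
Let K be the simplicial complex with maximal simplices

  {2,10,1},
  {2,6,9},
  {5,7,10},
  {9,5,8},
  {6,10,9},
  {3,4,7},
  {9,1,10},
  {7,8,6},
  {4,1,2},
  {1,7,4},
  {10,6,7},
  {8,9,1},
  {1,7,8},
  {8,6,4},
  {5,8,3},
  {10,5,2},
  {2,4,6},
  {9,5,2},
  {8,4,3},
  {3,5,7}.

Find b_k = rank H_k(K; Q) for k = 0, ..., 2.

Fix the vertex order 1 < 2 < 3 < 4 < 5 < 6 < 7 < 8 < 9 < 10 and write every simplex with vertices in increasing order. Then dim K = 2 and the simplices of K are:

  0-simplices (10): [1], [2], [3], [4], [5], [6], [7], [8], [9], [10]
  1-simplices (30): (30 of them)
  2-simplices (20): (20 of them)

so the chain groups are C_0 ≅ Z^10, C_1 ≅ Z^30, C_2 ≅ Z^20.

∂_1: C_1 → C_0 maps an edge to its endpoints' difference, ∂[p,q] = q − p.
As a 10×30 matrix over Z this has rank 9, with invariant factors (1,1,1,1,1,1,1,1,1).

The boundary map ∂_2: C_2 → C_1 acts by ∂[p,q,r] = [q,r] − [p,r] + [p,q]. For instance
  ∂[3,4,7] = [4,7] − [3,7] + [3,4],
  ∂[3,4,8] = [4,8] − [3,8] + [3,4].
The 30×20 boundary matrix has rank 20 and Smith normal form diag(1,1,1,1,1,1,1,1,1,1,1,1,1,1,1,1,1,1,1,2).

From H_k ≅ ker(∂_k) / im(∂_{k+1}) we obtain:

  H_0: rank C_0 − rank ∂_1 = 10 − 9 = 1, and the invariant factors of ∂_1 are all 1, so H_0 ≅ Z.
  H_1: rank ker ∂_1 − rank ∂_2 = (30 − 9) − 20 = 1, and ∂_2 has invariant factor 2 > 1, so H_1 ≅ Z ⊕ Z/2.
  H_2: rank ker ∂_2 − rank ∂_3 = (20 − 20) − 0 = 0, and there is no ∂_3, so H_2 ≅ 0.

(K is a triangulation of the Klein bottle.)

Hence the Betti numbers are b_0 = 1, b_1 = 1, b_2 = 0.

b_0 = 1, b_1 = 1, b_2 = 0.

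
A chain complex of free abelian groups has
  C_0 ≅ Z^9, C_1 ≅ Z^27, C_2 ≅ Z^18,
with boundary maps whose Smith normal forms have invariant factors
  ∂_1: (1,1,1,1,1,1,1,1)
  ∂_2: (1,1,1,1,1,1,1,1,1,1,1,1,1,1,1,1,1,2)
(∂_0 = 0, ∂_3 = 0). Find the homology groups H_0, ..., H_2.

H_0 = Z,  H_1 = Z ⊕ Z/2Z,  H_2 = 0.

H_0: b_0 = 9 − 0 − 8 = 1; torsion from ∂_1 factors > 1: none. So H_0 = Z.
H_1: b_1 = 27 − 8 − 18 = 1; torsion from ∂_2 factors > 1: [2]. So H_1 = Z ⊕ Z/2Z.
H_2: b_2 = 18 − 18 − 0 = 0; torsion from ∂_3 factors > 1: none. So H_2 = 0.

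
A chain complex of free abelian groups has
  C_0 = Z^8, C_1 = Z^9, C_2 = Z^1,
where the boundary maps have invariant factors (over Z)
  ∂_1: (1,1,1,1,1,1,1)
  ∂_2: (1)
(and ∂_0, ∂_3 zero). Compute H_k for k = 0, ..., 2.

H_0 ≅ Z,  H_1 ≅ Z,  H_2 = 0.

H_0: b_0 = 8 − 0 − 7 = 1; torsion from ∂_1 factors > 1: none. So H_0 ≅ Z.
H_1: b_1 = 9 − 7 − 1 = 1; torsion from ∂_2 factors > 1: none. So H_1 ≅ Z.
H_2: b_2 = 1 − 1 − 0 = 0; torsion from ∂_3 factors > 1: none. So H_2 ≅ 0.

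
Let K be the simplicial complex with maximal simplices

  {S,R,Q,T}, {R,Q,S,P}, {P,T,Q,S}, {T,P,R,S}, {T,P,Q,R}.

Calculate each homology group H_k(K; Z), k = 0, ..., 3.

Order the vertices as P < Q < R < S < T. Listing each simplex with vertices in this order, K has dimension 3 with simplices:

  0-simplices (5): P, Q, R, S, T
  1-simplices (10): PQ, PR, PS, PT, QR, QS, QT, RS, RT, ST
  2-simplices (10): PQR, PQS, PQT, PRS, PRT, PST, QRS, QRT, QST, RST
  3-simplices (5): PQRS, PQRT, PQST, PRST, QRST

Hence C_0 ≅ Z^5, C_1 ≅ Z^10, C_2 ≅ Z^10, C_3 ≅ Z^5.

∂_1: C_1 → C_0 sends each edge [p,q] (with p < q) to q − p.
The resulting 5×10 matrix has rank 4, and its Smith normal form has invariant factors (1,1,1,1).

∂_2: C_2 → C_1 maps a triangle to the signed sum of its edges. For instance
  ∂QRS = RS − QS + QR,
  ∂RST = ST − RT + RS.
The resulting 10×10 matrix has rank 6, and its Smith normal form has invariant factors (1,1,1,1,1,1).

Boundary ∂_3: C_3 → C_2 sends each 3-simplex σ to the alternating sum Σ_i (−1)^i (σ with its i-th vertex removed). For instance
  ∂QRST = RST − QST + QRT − QRS,
  ∂PQRT = QRT − PRT + PQT − PQR.
This gives a 10×5 integer matrix of rank 4; reducing to Smith normal form yields diagonal entries (1,1,1,1).

Now H_k = ker ∂_k / im ∂_{k+1}, so:

  H_0: rank C_0 − rank ∂_1 = 5 − 4 = 1, and the invariant factors of ∂_1 are all 1, so H_0 ≅ Z.
  H_1: rank ker ∂_1 − rank ∂_2 = (10 − 4) − 6 = 0, and the invariant factors of ∂_2 are all 1, so H_1 ≅ 0.
  H_2: rank ker ∂_2 − rank ∂_3 = (10 − 6) − 4 = 0, and the invariant factors of ∂_3 are all 1, so H_2 ≅ 0.
  H_3: rank ker ∂_3 − rank ∂_4 = (5 − 4) − 0 = 1, and there is no ∂_4, so H_3 ≅ Z.

As a check, the Euler characteristic is 5 − 10 + 10 − 5 = 0, which agrees with 1 − 0 + 0 − 1 = 0.

H_0 ≅ Z,  H_1 = 0,  H_2 = 0,  H_3 ≅ Z.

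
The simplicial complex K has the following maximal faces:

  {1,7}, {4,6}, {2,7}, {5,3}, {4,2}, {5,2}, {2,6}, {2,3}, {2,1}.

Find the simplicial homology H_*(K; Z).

H_0 = Z,  H_1 = Z^3.

Take the total order 1 < 2 < 3 < 4 < 5 < 6 < 7 on the vertex set. Then K (dimension 1) consists of the simplices:

  0-simplices (7): [1], [2], [3], [4], [5], [6], [7]
  1-simplices (9): [1,2], [1,7], [2,3], [2,4], [2,5], [2,6], [2,7], [3,5], [4,6]

so the chain groups are C_0 ≅ Z^7, C_1 ≅ Z^9.

The boundary map ∂_1: C_1 → C_0 is given by ∂[p,q] = [q] − [p]. For instance
  ∂[4,6] = [6] − [4].
The resulting 7×9 matrix has rank 6, and its Smith normal form has invariant factors (1,1,1,1,1,1).

Computing H_k = (kernel of ∂_k) / (image of ∂_{k+1}):

  H_0: rank C_0 − rank ∂_1 = 7 − 6 = 1, and the invariant factors of ∂_1 are all 1, so H_0 ≅ Z.
  H_1: rank ker ∂_1 − rank ∂_2 = (9 − 6) − 0 = 3, and there is no ∂_2, so H_1 ≅ Z^3.

As a check, the Euler characteristic is 7 − 9 = -2, which agrees with 1 − 3 = -2.
(K is a triangulation of a wedge of 3 circles.)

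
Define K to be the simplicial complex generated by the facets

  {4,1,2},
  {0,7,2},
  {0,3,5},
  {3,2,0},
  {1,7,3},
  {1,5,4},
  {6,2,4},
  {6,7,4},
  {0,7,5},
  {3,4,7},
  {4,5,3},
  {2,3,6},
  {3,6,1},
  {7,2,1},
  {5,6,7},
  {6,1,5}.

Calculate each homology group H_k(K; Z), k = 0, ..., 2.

We work with the vertex ordering 0 < 1 < 2 < 3 < 4 < 5 < 6 < 7. The simplices of K, each written with vertices in increasing order, are:

  0-simplices (8): [0], [1], [2], [3], [4], [5], [6], [7]
  1-simplices (24): (24 of them)
  2-simplices (16): [0,2,3], [0,2,7], [0,3,5], [0,5,7], [1,2,4], [1,2,7], [1,3,6], [1,3,7], [1,4,5], [1,5,6], [2,3,6], [2,4,6], [3,4,5], [3,4,7], [4,6,7], [5,6,7]

Hence C_0 ≅ Z^8, C_1 ≅ Z^24, C_2 ≅ Z^16.

Boundary ∂_1: C_1 → C_0 maps an edge to its endpoints' difference, ∂[p,q] = q − p.
This gives a 8×24 integer matrix of rank 7; reducing to Smith normal form yields diagonal entries (1,1,1,1,1,1,1).

The boundary map ∂_2: C_2 → C_1 maps a triangle to the signed sum of its edges. For instance
  ∂[1,5,6] = [5,6] − [1,6] + [1,5],
  ∂[4,6,7] = [6,7] − [4,7] + [4,6].
The 24×16 boundary matrix has rank 15 and Smith normal form diag(1,1,1,1,1,1,1,1,1,1,1,1,1,1,1).

Computing H_k = (kernel of ∂_k) / (image of ∂_{k+1}):

  H_0: rank C_0 − rank ∂_1 = 8 − 7 = 1, and the invariant factors of ∂_1 are all 1, so H_0 = Z.
  H_1: rank ker ∂_1 − rank ∂_2 = (24 − 7) − 15 = 2, and the invariant factors of ∂_2 are all 1, so H_1 = Z^2.
  H_2: rank ker ∂_2 − rank ∂_3 = (16 − 15) − 0 = 1, and there is no ∂_3, so H_2 = Z.

H_0 = Z,  H_1 = Z^2,  H_2 = Z.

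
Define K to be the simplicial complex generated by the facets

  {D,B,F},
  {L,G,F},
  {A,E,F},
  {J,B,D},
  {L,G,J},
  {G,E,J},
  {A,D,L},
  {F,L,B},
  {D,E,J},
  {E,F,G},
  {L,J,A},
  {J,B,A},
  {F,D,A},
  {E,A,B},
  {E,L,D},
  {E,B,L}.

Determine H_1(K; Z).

Order the vertices as A < B < D < E < F < G < J < L. Listing each simplex with vertices in this order, K has dimension 2 with simplices:

  0-simplices (8): A, B, D, E, F, G, J, L
  1-simplices (24): AB, AD, AE, AF, AJ, AL, BD, BE, BF, BJ, BL, DE, DF, DJ, DL, EF, EG, EJ, EL, FG, FL, GJ, GL, JL
  2-simplices (16): ABE, ABJ, ADF, ADL, AEF, AJL, BDF, BDJ, BEL, BFL, DEJ, DEL, EFG, EGJ, FGL, GJL

Hence C_0 ≅ Z^8, C_1 ≅ Z^24, C_2 ≅ Z^16.

The boundary map ∂_1: C_1 → C_0 is given by ∂[p,q] = [q] − [p]. For instance
  ∂BD = D − B.
As a 8×24 matrix over Z this has rank 7, with invariant factors (1,1,1,1,1,1,1).

Boundary ∂_2: C_2 → C_1 sends each 2-simplex [p,q,r] to [q,r] − [p,r] + [p,q]. For instance
  ∂EGJ = GJ − EJ + EG,
  ∂ADL = DL − AL + AD.
This gives a 24×16 integer matrix of rank 15; reducing to Smith normal form yields diagonal entries (1,1,1,1,1,1,1,1,1,1,1,1,1,1,1).

Reading off H_k = ker ∂_k / im ∂_{k+1}:

  H_1: rank ker ∂_1 − rank ∂_2 = (24 − 7) − 15 = 2, and the invariant factors of ∂_2 are all 1, so H_1 ≅ Z^2.

H_1 ≅ Z^2.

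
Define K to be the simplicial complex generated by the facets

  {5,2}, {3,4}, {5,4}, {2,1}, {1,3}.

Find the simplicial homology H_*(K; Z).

Fix the vertex order 1 < 2 < 3 < 4 < 5 and write every simplex with vertices in increasing order. Then dim K = 1 and the simplices of K are:

  0-simplices (5): [1], [2], [3], [4], [5]
  1-simplices (5): [1,2], [1,3], [2,5], [3,4], [4,5]

so the chain groups are C_0 ≅ Z^5, C_1 ≅ Z^5.

The boundary map ∂_1: C_1 → C_0 sends each edge [p,q] (with p < q) to q − p.
The resulting 5×5 matrix has rank 4, and its Smith normal form has invariant factors (1,1,1,1).

Reading off H_k = ker ∂_k / im ∂_{k+1}:

  H_0: rank C_0 − rank ∂_1 = 5 − 4 = 1, and the invariant factors of ∂_1 are all 1, so H_0 ≅ Z.
  H_1: rank ker ∂_1 − rank ∂_2 = (5 − 4) − 0 = 1, and there is no ∂_2, so H_1 ≅ Z.

As a check, the Euler characteristic is 5 − 5 = 0, which agrees with 1 − 1 = 0.

H_0 ≅ Z,  H_1 ≅ Z.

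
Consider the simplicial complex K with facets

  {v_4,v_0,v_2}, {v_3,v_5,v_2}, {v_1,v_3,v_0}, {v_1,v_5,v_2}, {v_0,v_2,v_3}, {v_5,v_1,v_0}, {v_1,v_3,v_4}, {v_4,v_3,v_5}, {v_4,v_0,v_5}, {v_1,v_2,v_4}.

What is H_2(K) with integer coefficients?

H_2 ≅ 0.

We work with the vertex ordering v_0 < v_1 < v_2 < v_3 < v_4 < v_5. The simplices of K, each written with vertices in increasing order, are:

  0-simplices (6): [v_0], [v_1], [v_2], [v_3], [v_4], [v_5]
  1-simplices (15): (15 of them)
  2-simplices (10): [v_0,v_1,v_3], [v_0,v_1,v_5], [v_0,v_2,v_3], [v_0,v_2,v_4], [v_0,v_4,v_5], [v_1,v_2,v_4], [v_1,v_2,v_5], [v_1,v_3,v_4], [v_2,v_3,v_5], [v_3,v_4,v_5]

so the chain groups are C_0 ≅ Z^6, C_1 ≅ Z^15, C_2 ≅ Z^10.

∂_1: C_1 → C_0 is given by ∂[p,q] = [q] − [p].
The resulting 6×15 matrix has rank 5, and its Smith normal form has invariant factors (1,1,1,1,1).

∂_2: C_2 → C_1 maps a triangle to the signed sum of its edges. For instance
  ∂[v_2,v_3,v_5] = [v_3,v_5] − [v_2,v_5] + [v_2,v_3],
  ∂[v_3,v_4,v_5] = [v_4,v_5] − [v_3,v_5] + [v_3,v_4].
As a 15×10 matrix over Z this has rank 10, with invariant factors (1,1,1,1,1,1,1,1,1,2).

Reading off H_k = ker ∂_k / im ∂_{k+1}:

  H_2: rank ker ∂_2 − rank ∂_3 = (10 − 10) − 0 = 0, and there is no ∂_3, so H_2 ≅ 0.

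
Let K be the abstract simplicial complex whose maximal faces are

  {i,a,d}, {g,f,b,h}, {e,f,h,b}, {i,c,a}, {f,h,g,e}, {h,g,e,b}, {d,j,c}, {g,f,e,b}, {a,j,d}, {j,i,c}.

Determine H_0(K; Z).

Fix the vertex order a < b < c < d < e < f < g < h < i < j and write every simplex with vertices in increasing order. Then dim K = 3 and the simplices of K are:

  0-simplices (10): a, b, c, d, e, f, g, h, i, j
  1-simplices (20): ac, ad, ai, aj, be, bf, bg, bh, cd, ci, cj, di, dj, ef, eg, eh, fg, fh, gh, ij
  2-simplices (15): aci, adi, adj, bef, beg, beh, bfg, bfh, bgh, cdj, cij, efg, efh, egh, fgh
  3-simplices (5): befg, befh, begh, bfgh, efgh

giving chain groups C_0 ≅ Z^10, C_1 ≅ Z^20, C_2 ≅ Z^15, C_3 ≅ Z^5.

The boundary map ∂_1: C_1 → C_0 maps an edge to its endpoints' difference, ∂[p,q] = q − p. For instance
  ∂bf = f − b.
This gives a 10×20 integer matrix of rank 8; reducing to Smith normal form yields diagonal entries (1,1,1,1,1,1,1,1).

Boundary ∂_2: C_2 → C_1 acts by ∂[p,q,r] = [q,r] − [p,r] + [p,q]. For instance
  ∂adi = di − ai + ad,
  ∂bfh = fh − bh + bf.
The 20×15 boundary matrix has rank 11 and Smith normal form diag(1,1,1,1,1,1,1,1,1,1,1).

Boundary ∂_3: C_3 → C_2 sends each 3-simplex σ to the alternating sum Σ_i (−1)^i (σ with its i-th vertex removed). For instance
  ∂efgh = fgh − egh + efh − efg,
  ∂begh = egh − bgh + beh − beg.
As a 15×5 matrix over Z this has rank 4, with invariant factors (1,1,1,1).

Reading off H_k = ker ∂_k / im ∂_{k+1}:

  H_0: rank C_0 − rank ∂_1 = 10 − 8 = 2, and the invariant factors of ∂_1 are all 1, so H_0 = Z^2.

H_0 ≅ Z^2.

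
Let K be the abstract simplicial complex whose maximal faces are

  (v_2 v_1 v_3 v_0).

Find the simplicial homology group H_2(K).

K has 4 vertices, 6 edges, 4 triangles, 1 3-simplex.
rank ∂_2 = 3, rank ∂_3 = 1 ⇒ b_2 = 4 − 3 − 1 = 0; all invariant factors of ∂_3 are 1 so no torsion. So H_2 ≅ 0.

H_2 ≅ 0.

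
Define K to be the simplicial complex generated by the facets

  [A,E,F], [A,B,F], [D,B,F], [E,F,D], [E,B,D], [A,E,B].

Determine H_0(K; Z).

H_0 = Z.

Take the total order A < B < D < E < F on the vertex set. Then K (dimension 2) consists of the simplices:

  0-simplices (5): A, B, D, E, F
  1-simplices (9): AB, AE, AF, BD, BE, BF, DE, DF, EF
  2-simplices (6): ABE, ABF, AEF, BDE, BDF, DEF

Hence C_0 ≅ Z^5, C_1 ≅ Z^9, C_2 ≅ Z^6.

The boundary map ∂_1: C_1 → C_0 sends each edge [p,q] (with p < q) to q − p. For instance
  ∂EF = F − E.
The resulting 5×9 matrix has rank 4, and its Smith normal form has invariant factors (1,1,1,1).

∂_2: C_2 → C_1 sends each 2-simplex [p,q,r] to [q,r] − [p,r] + [p,q]. For instance
  ∂BDF = DF − BF + BD,
  ∂DEF = EF − DF + DE.
As a 9×6 matrix over Z this has rank 5, with invariant factors (1,1,1,1,1).

Now H_k = ker ∂_k / im ∂_{k+1}, so:

  H_0: rank C_0 − rank ∂_1 = 5 − 4 = 1, and the invariant factors of ∂_1 are all 1, so H_0 ≅ Z.

(K is a triangulation of the 2-sphere S^2.)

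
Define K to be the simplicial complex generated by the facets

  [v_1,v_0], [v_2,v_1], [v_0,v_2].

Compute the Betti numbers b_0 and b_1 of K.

We work with the vertex ordering v_0 < v_1 < v_2. The simplices of K, each written with vertices in increasing order, are:

  0-simplices (3): [v_0], [v_1], [v_2]
  1-simplices (3): [v_0,v_1], [v_0,v_2], [v_1,v_2]

Hence C_0 ≅ Z^3, C_1 ≅ Z^3.

The boundary map ∂_1: C_1 → C_0 maps an edge to its endpoints' difference, ∂[p,q] = q − p. For instance
  ∂[v_0,v_1] = [v_1] − [v_0].
The 3×3 boundary matrix has rank 2 and Smith normal form diag(1,1).

Computing H_k = (kernel of ∂_k) / (image of ∂_{k+1}):

  H_0: rank C_0 − rank ∂_1 = 3 − 2 = 1, and the invariant factors of ∂_1 are all 1, so H_0 ≅ Z.
  H_1: rank ker ∂_1 − rank ∂_2 = (3 − 2) − 0 = 1, and there is no ∂_2, so H_1 ≅ Z.

As a check, the Euler characteristic is 3 − 3 = 0, which agrees with 1 − 1 = 0.

Hence the Betti numbers are b_0 = 1, b_1 = 1.

b_0 = 1, b_1 = 1.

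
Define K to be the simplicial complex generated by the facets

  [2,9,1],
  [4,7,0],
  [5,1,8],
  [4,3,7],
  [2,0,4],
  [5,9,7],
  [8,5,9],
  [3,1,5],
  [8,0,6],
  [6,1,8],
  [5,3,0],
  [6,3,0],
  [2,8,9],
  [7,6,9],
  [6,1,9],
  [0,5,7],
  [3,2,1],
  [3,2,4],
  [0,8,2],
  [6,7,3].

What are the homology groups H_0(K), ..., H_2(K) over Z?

H_0 = Z,  H_1 = Z ⊕ Z/2Z,  H_2 = 0.

K has 10 vertices, 30 edges, 20 triangles.
rank ∂_0 = 0, rank ∂_1 = 9 ⇒ b_0 = 10 − 0 − 9 = 1; all invariant factors of ∂_1 are 1 so no torsion. So H_0 ≅ Z.
rank ∂_1 = 9, rank ∂_2 = 20 ⇒ b_1 = 30 − 9 − 20 = 1; ∂_2 has invariant factor(s) [2] giving torsion. So H_1 ≅ Z ⊕ Z/2Z.
rank ∂_2 = 20, rank ∂_3 = 0 ⇒ b_2 = 20 − 20 − 0 = 0. So H_2 ≅ 0.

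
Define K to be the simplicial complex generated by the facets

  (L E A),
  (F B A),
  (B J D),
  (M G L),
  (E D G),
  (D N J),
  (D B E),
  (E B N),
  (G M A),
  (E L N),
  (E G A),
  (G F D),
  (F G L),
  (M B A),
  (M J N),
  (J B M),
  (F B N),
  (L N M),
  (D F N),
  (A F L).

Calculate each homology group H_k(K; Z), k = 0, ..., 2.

Order the vertices as A < B < D < E < F < G < J < L < M < N. Listing each simplex with vertices in this order, K has dimension 2 with simplices:

  0-simplices (10): A, B, D, E, F, G, J, L, M, N
  1-simplices (30): AB, AE, AF, AG, AL, AM, BD, BE, BF, BJ, BM, BN, DE, DF, DG, DJ, DN, EG, EL, EN, FG, FL, FN, GL, GM, JM, JN, LM, LN, MN
  2-simplices (20): ABF, ABM, AEG, AEL, AFL, AGM, BDE, BDJ, BEN, BFN, BJM, DEG, DFG, DFN, DJN, ELN, FGL, GLM, JMN, LMN

Hence C_0 ≅ Z^10, C_1 ≅ Z^30, C_2 ≅ Z^20.

∂_1: C_1 → C_0 is given by ∂[p,q] = [q] − [p].
This gives a 10×30 integer matrix of rank 9; reducing to Smith normal form yields diagonal entries (1,1,1,1,1,1,1,1,1).

∂_2: C_2 → C_1 sends each 2-simplex [p,q,r] to [q,r] − [p,r] + [p,q]. For instance
  ∂AEL = EL − AL + AE,
  ∂ELN = LN − EN + EL.
The resulting 30×20 matrix has rank 20, and its Smith normal form has invariant factors (1,1,1,1,1,1,1,1,1,1,1,1,1,1,1,1,1,1,1,2).

From H_k ≅ ker(∂_k) / im(∂_{k+1}) we obtain:

  H_0: rank C_0 − rank ∂_1 = 10 − 9 = 1, and the invariant factors of ∂_1 are all 1, so H_0 = Z.
  H_1: rank ker ∂_1 − rank ∂_2 = (30 − 9) − 20 = 1, and ∂_2 has invariant factor 2 > 1, so H_1 = Z ⊕ Z/2.
  H_2: rank ker ∂_2 − rank ∂_3 = (20 − 20) − 0 = 0, and there is no ∂_3, so H_2 = 0.

As a check, the Euler characteristic is 10 − 30 + 20 = 0, which agrees with 1 − 1 + 0 = 0.

H_0 = Z,  H_1 = Z ⊕ Z/2,  H_2 = 0.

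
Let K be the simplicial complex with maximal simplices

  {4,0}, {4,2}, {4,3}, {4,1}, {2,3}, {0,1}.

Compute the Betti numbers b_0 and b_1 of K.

Take the total order 0 < 1 < 2 < 3 < 4 on the vertex set. Then K (dimension 1) consists of the simplices:

  0-simplices (5): [0], [1], [2], [3], [4]
  1-simplices (6): [0,1], [0,4], [1,4], [2,3], [2,4], [3,4]

so the chain groups are C_0 ≅ Z^5, C_1 ≅ Z^6.

The boundary map ∂_1: C_1 → C_0 sends each edge [p,q] (with p < q) to q − p.
The resulting 5×6 matrix has rank 4, and its Smith normal form has invariant factors (1,1,1,1).

Now H_k = ker ∂_k / im ∂_{k+1}, so:

  H_0: rank C_0 − rank ∂_1 = 5 − 4 = 1, and the invariant factors of ∂_1 are all 1, so H_0 ≅ Z.
  H_1: rank ker ∂_1 − rank ∂_2 = (6 − 4) − 0 = 2, and there is no ∂_2, so H_1 ≅ Z^2.

Hence the Betti numbers are b_0 = 1, b_1 = 2.

b_0 = 1, b_1 = 2.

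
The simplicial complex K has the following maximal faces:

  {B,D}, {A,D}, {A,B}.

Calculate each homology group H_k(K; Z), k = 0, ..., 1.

Take the total order A < B < D on the vertex set. Then K (dimension 1) consists of the simplices:

  0-simplices (3): A, B, D
  1-simplices (3): AB, AD, BD

giving chain groups C_0 ≅ Z^3, C_1 ≅ Z^3.

The boundary map ∂_1: C_1 → C_0 maps an edge to its endpoints' difference, ∂[p,q] = q − p.
As a 3×3 matrix over Z this has rank 2, with invariant factors (1,1).

Reading off H_k = ker ∂_k / im ∂_{k+1}:

  H_0: rank C_0 − rank ∂_1 = 3 − 2 = 1, and the invariant factors of ∂_1 are all 1, so H_0 = Z.
  H_1: rank ker ∂_1 − rank ∂_2 = (3 − 2) − 0 = 1, and there is no ∂_2, so H_1 = Z.

(K is a triangulation of the circle S^1.)

H_0 ≅ Z,  H_1 ≅ Z.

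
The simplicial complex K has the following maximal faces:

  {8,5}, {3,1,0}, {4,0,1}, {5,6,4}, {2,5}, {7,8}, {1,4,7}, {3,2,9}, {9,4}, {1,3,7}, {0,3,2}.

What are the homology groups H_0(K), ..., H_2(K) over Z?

We work with the vertex ordering 0 < 1 < 2 < 3 < 4 < 5 < 6 < 7 < 8 < 9. The simplices of K, each written with vertices in increasing order, are:

  0-simplices (10): [0], [1], [2], [3], [4], [5], [6], [7], [8], [9]
  1-simplices (19): [0,1], [0,2], [0,3], [0,4], [1,3], [1,4], [1,7], [2,3], [2,5], [2,9], [3,7], [3,9], [4,5], [4,6], [4,7], [4,9], [5,6], [5,8], [7,8]
  2-simplices (7): [0,1,3], [0,1,4], [0,2,3], [1,3,7], [1,4,7], [2,3,9], [4,5,6]

giving chain groups C_0 ≅ Z^10, C_1 ≅ Z^19, C_2 ≅ Z^7.

The boundary map ∂_1: C_1 → C_0 maps an edge to its endpoints' difference, ∂[p,q] = q − p.
As a 10×19 matrix over Z this has rank 9, with invariant factors (1,1,1,1,1,1,1,1,1).

Boundary ∂_2: C_2 → C_1 maps a triangle to the signed sum of its edges. For instance
  ∂[0,2,3] = [2,3] − [0,3] + [0,2],
  ∂[0,1,3] = [1,3] − [0,3] + [0,1].
As a 19×7 matrix over Z this has rank 7, with invariant factors (1,1,1,1,1,1,1).

Now H_k = ker ∂_k / im ∂_{k+1}, so:

  H_0: rank C_0 − rank ∂_1 = 10 − 9 = 1, and the invariant factors of ∂_1 are all 1, so H_0 ≅ Z.
  H_1: rank ker ∂_1 − rank ∂_2 = (19 − 9) − 7 = 3, and the invariant factors of ∂_2 are all 1, so H_1 ≅ Z^3.
  H_2: rank ker ∂_2 − rank ∂_3 = (7 − 7) − 0 = 0, and there is no ∂_3, so H_2 ≅ 0.

H_0 = Z,  H_1 = Z^3,  H_2 = 0.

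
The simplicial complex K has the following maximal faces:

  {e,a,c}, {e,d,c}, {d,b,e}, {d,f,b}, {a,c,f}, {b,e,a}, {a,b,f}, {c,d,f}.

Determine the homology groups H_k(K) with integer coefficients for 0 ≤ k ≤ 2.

H_0 = Z,  H_1 = 0,  H_2 = Z.

We work with the vertex ordering a < b < c < d < e < f. The simplices of K, each written with vertices in increasing order, are:

  0-simplices (6): a, b, c, d, e, f
  1-simplices (12): ab, ac, ae, af, bd, be, bf, cd, ce, cf, de, df
  2-simplices (8): abe, abf, ace, acf, bde, bdf, cde, cdf

so the chain groups are C_0 ≅ Z^6, C_1 ≅ Z^12, C_2 ≅ Z^8.

The boundary map ∂_1: C_1 → C_0 sends each edge [p,q] (with p < q) to q − p. For instance
  ∂af = f − a.
This gives a 6×12 integer matrix of rank 5; reducing to Smith normal form yields diagonal entries (1,1,1,1,1).

∂_2: C_2 → C_1 maps a triangle to the signed sum of its edges. For instance
  ∂acf = cf − af + ac,
  ∂bdf = df − bf + bd.
This gives a 12×8 integer matrix of rank 7; reducing to Smith normal form yields diagonal entries (1,1,1,1,1,1,1).

Now H_k = ker ∂_k / im ∂_{k+1}, so:

  H_0: rank C_0 − rank ∂_1 = 6 − 5 = 1, and the invariant factors of ∂_1 are all 1, so H_0 ≅ Z.
  H_1: rank ker ∂_1 − rank ∂_2 = (12 − 5) − 7 = 0, and the invariant factors of ∂_2 are all 1, so H_1 ≅ 0.
  H_2: rank ker ∂_2 − rank ∂_3 = (8 − 7) − 0 = 1, and there is no ∂_3, so H_2 ≅ Z.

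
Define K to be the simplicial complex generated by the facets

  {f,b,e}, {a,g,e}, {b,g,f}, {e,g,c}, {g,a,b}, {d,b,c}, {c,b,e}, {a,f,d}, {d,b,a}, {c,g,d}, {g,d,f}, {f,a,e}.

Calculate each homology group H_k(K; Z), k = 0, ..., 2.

H_0 = Z,  H_1 = Z/2Z,  H_2 = 0.

Take the total order a < b < c < d < e < f < g on the vertex set. Then K (dimension 2) consists of the simplices:

  0-simplices (7): a, b, c, d, e, f, g
  1-simplices (18): ab, ad, ae, af, ag, bc, bd, be, bf, bg, cd, ce, cg, df, dg, ef, eg, fg
  2-simplices (12): abd, abg, adf, aef, aeg, bcd, bce, bef, bfg, cdg, ceg, dfg

giving chain groups C_0 ≅ Z^7, C_1 ≅ Z^18, C_2 ≅ Z^12.

The boundary map ∂_1: C_1 → C_0 is given by ∂[p,q] = [q] − [p].
The 7×18 boundary matrix has rank 6 and Smith normal form diag(1,1,1,1,1,1).

∂_2: C_2 → C_1 acts by ∂[p,q,r] = [q,r] − [p,r] + [p,q]. For instance
  ∂cdg = dg − cg + cd,
  ∂abd = bd − ad + ab.
The 18×12 boundary matrix has rank 12 and Smith normal form diag(1,1,1,1,1,1,1,1,1,1,1,2).

From H_k ≅ ker(∂_k) / im(∂_{k+1}) we obtain:

  H_0: rank C_0 − rank ∂_1 = 7 − 6 = 1, and the invariant factors of ∂_1 are all 1, so H_0 ≅ Z.
  H_1: rank ker ∂_1 − rank ∂_2 = (18 − 6) − 12 = 0, and ∂_2 has invariant factor 2 > 1, so H_1 ≅ Z/2Z.
  H_2: rank ker ∂_2 − rank ∂_3 = (12 − 12) − 0 = 0, and there is no ∂_3, so H_2 ≅ 0.

(K is a triangulation of the real projective plane RP^2.)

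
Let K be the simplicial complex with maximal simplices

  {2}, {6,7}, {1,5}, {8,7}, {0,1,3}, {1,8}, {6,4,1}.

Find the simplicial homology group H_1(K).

H_1 = Z.

Take the total order 0 < 1 < 2 < 3 < 4 < 5 < 6 < 7 < 8 on the vertex set. Then K (dimension 2) consists of the simplices:

  0-simplices (9): [0], [1], [2], [3], [4], [5], [6], [7], [8]
  1-simplices (10): [0,1], [0,3], [1,3], [1,4], [1,5], [1,6], [1,8], [4,6], [6,7], [7,8]
  2-simplices (2): [0,1,3], [1,4,6]

so the chain groups are C_0 ≅ Z^9, C_1 ≅ Z^10, C_2 ≅ Z^2.

Boundary ∂_1: C_1 → C_0 is given by ∂[p,q] = [q] − [p]. For instance
  ∂[0,3] = [3] − [0].
The 9×10 boundary matrix has rank 7 and Smith normal form diag(1,1,1,1,1,1,1).

The boundary map ∂_2: C_2 → C_1 acts by ∂[p,q,r] = [q,r] − [p,r] + [p,q]. For instance
  ∂[0,1,3] = [1,3] − [0,3] + [0,1],
  ∂[1,4,6] = [4,6] − [1,6] + [1,4].
The resulting 10×2 matrix has rank 2, and its Smith normal form has invariant factors (1,1).

Computing H_k = (kernel of ∂_k) / (image of ∂_{k+1}):

  H_1: rank ker ∂_1 − rank ∂_2 = (10 − 7) − 2 = 1, and the invariant factors of ∂_2 are all 1, so H_1 ≅ Z.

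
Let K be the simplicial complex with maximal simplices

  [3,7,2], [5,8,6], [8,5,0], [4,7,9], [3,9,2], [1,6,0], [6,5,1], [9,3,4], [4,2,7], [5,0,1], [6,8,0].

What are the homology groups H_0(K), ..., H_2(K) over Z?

H_0 ≅ Z^2,  H_1 ≅ Z,  H_2 ≅ Z.

Fix the vertex order 0 < 1 < 2 < 3 < 4 < 5 < 6 < 7 < 8 < 9 and write every simplex with vertices in increasing order. Then dim K = 2 and the simplices of K are:

  0-simplices (10): [0], [1], [2], [3], [4], [5], [6], [7], [8], [9]
  1-simplices (19): [0,1], [0,5], [0,6], [0,8], [1,5], [1,6], [2,3], [2,4], [2,7], [2,9], [3,4], [3,7], [3,9], [4,7], [4,9], [5,6], [5,8], [6,8], [7,9]
  2-simplices (11): [0,1,5], [0,1,6], [0,5,8], [0,6,8], [1,5,6], [2,3,7], [2,3,9], [2,4,7], [3,4,9], [4,7,9], [5,6,8]

giving chain groups C_0 ≅ Z^10, C_1 ≅ Z^19, C_2 ≅ Z^11.

Boundary ∂_1: C_1 → C_0 sends each edge [p,q] (with p < q) to q − p. For instance
  ∂[4,7] = [7] − [4].
As a 10×19 matrix over Z this has rank 8, with invariant factors (1,1,1,1,1,1,1,1).

Boundary ∂_2: C_2 → C_1 acts by ∂[p,q,r] = [q,r] − [p,r] + [p,q]. For instance
  ∂[0,1,6] = [1,6] − [0,6] + [0,1],
  ∂[3,4,9] = [4,9] − [3,9] + [3,4].
This gives a 19×11 integer matrix of rank 10; reducing to Smith normal form yields diagonal entries (1,1,1,1,1,1,1,1,1,1).

Now H_k = ker ∂_k / im ∂_{k+1}, so:

  H_0: rank C_0 − rank ∂_1 = 10 − 8 = 2, and the invariant factors of ∂_1 are all 1, so H_0 ≅ Z^2.
  H_1: rank ker ∂_1 − rank ∂_2 = (19 − 8) − 10 = 1, and the invariant factors of ∂_2 are all 1, so H_1 ≅ Z.
  H_2: rank ker ∂_2 − rank ∂_3 = (11 − 10) − 0 = 1, and there is no ∂_3, so H_2 ≅ Z.

As a check, the Euler characteristic is 10 − 19 + 11 = 2, which agrees with 2 − 1 + 1 = 2.
(K is a triangulation of the disjoint union of the 2-sphere S^2 and the Möbius band.)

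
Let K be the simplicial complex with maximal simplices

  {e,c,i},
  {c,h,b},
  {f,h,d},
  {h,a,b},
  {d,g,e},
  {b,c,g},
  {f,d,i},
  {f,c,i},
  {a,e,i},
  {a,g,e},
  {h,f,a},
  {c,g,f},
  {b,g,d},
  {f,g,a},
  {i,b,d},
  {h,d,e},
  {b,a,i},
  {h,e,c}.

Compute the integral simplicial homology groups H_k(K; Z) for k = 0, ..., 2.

H_0 ≅ Z,  H_1 ≅ Z^2,  H_2 ≅ Z.

Order the vertices as a < b < c < d < e < f < g < h < i. Listing each simplex with vertices in this order, K has dimension 2 with simplices:

  0-simplices (9): a, b, c, d, e, f, g, h, i
  1-simplices (27): ab, ae, af, ag, ah, ai, bc, bd, bg, bh, bi, ce, cf, cg, ch, ci, de, df, dg, dh, di, eg, eh, ei, fg, fh, fi
  2-simplices (18): abh, abi, aeg, aei, afg, afh, bcg, bch, bdg, bdi, ceh, cei, cfg, cfi, deg, deh, dfh, dfi

Hence C_0 ≅ Z^9, C_1 ≅ Z^27, C_2 ≅ Z^18.

∂_1: C_1 → C_0 maps an edge to its endpoints' difference, ∂[p,q] = q − p.
As a 9×27 matrix over Z this has rank 8, with invariant factors (1,1,1,1,1,1,1,1).

Boundary ∂_2: C_2 → C_1 acts by ∂[p,q,r] = [q,r] − [p,r] + [p,q]. For instance
  ∂bcg = cg − bg + bc,
  ∂afh = fh − ah + af.
The resulting 27×18 matrix has rank 17, and its Smith normal form has invariant factors (1,1,1,1,1,1,1,1,1,1,1,1,1,1,1,1,1).

From H_k ≅ ker(∂_k) / im(∂_{k+1}) we obtain:

  H_0: rank C_0 − rank ∂_1 = 9 − 8 = 1, and the invariant factors of ∂_1 are all 1, so H_0 ≅ Z.
  H_1: rank ker ∂_1 − rank ∂_2 = (27 − 8) − 17 = 2, and the invariant factors of ∂_2 are all 1, so H_1 ≅ Z^2.
  H_2: rank ker ∂_2 − rank ∂_3 = (18 − 17) − 0 = 1, and there is no ∂_3, so H_2 ≅ Z.

As a check, the Euler characteristic is 9 − 27 + 18 = 0, which agrees with 1 − 2 + 1 = 0.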